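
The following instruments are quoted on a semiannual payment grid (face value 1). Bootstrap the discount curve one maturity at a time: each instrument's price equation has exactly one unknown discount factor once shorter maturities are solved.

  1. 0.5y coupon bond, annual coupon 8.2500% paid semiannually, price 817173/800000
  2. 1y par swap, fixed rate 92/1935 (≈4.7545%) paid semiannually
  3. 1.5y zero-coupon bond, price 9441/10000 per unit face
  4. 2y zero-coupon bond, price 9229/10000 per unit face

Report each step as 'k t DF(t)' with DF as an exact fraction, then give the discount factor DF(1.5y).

1 1/2 981/1000
2 1 477/500
3 3/2 9441/10000
4 2 9229/10000
DF(1.5y) = 9441/10000 ≈ 0.944100

step 1 [0.5y] bond c/2=33/800: DF=(817173/800000 − 33/800·(0))/(1+33/800) = 981/1000 ≈ 0.981000
step 2 [1y] swap r/2=46/1935: DF=(1 − 46/1935·(0.981000))/(1+46/1935) = 477/500 ≈ 0.954000
step 3 [1.5y] zero: DF = P = 9441/10000 ≈ 0.944100
step 4 [2y] zero: DF = P = 9229/10000 ≈ 0.922900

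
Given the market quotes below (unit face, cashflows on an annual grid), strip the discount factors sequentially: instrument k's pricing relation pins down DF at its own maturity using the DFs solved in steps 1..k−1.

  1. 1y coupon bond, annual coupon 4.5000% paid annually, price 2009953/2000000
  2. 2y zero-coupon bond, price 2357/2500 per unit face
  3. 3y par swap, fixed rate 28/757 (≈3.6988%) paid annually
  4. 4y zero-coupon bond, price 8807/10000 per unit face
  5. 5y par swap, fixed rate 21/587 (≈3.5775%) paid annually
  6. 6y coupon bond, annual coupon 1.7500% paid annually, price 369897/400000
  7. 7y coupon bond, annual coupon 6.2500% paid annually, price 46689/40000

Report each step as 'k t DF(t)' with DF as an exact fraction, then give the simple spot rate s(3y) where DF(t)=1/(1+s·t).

1 1 9617/10000
2 2 2357/2500
3 3 2241/2500
4 4 8807/10000
5 5 8383/10000
6 6 8311/10000
7 7 3919/5000
s(3y) = (1/(2241/2500) − 1)/(3) = 259/6723 ≈ 3.8524%

step 1 [1y] bond c/1=9/200: DF=(2009953/2000000 − 9/200·(0))/(1+9/200) = 9617/10000 ≈ 0.961700
step 2 [2y] zero: DF = P = 2357/2500 ≈ 0.942800
step 3 [3y] swap r/1=28/757: DF=(1 − 28/757·(0.961700+0.942800))/(1+28/757) = 2241/2500 ≈ 0.896400
step 4 [4y] zero: DF = P = 8807/10000 ≈ 0.880700
step 5 [5y] swap r/1=21/587: DF=(1 − 21/587·(0.961700+0.942800+0.896400+0.880700))/(1+21/587) = 8383/10000 ≈ 0.838300
step 6 [6y] bond c/1=7/400: DF=(369897/400000 − 7/400·(0.961700+0.942800+0.896400+0.880700+0.838300))/(1+7/400) = 8311/10000 ≈ 0.831100
step 7 [7y] bond c/1=1/16: DF=(46689/40000 − 1/16·(0.961700+0.942800+0.896400+0.880700+0.838300+0.831100))/(1+1/16) = 3919/5000 ≈ 0.783800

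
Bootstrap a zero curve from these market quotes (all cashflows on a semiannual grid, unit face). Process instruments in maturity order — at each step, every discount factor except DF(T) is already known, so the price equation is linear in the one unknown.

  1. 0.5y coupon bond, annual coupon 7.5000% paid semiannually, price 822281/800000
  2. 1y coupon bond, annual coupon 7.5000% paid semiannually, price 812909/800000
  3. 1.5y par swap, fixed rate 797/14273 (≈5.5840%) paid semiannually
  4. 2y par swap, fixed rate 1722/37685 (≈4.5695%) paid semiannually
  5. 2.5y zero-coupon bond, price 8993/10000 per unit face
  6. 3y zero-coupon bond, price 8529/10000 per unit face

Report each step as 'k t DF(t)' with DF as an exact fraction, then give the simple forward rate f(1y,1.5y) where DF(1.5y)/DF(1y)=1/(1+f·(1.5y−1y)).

1 1/2 9907/10000
2 1 2359/2500
3 3/2 9203/10000
4 2 9139/10000
5 5/2 8993/10000
6 3 8529/10000
f(1y,1.5y) = ((2359/2500)/(9203/10000) − 1)/(1/2) = 466/9203 ≈ 5.0636%

step 1 [0.5y] bond c/2=3/80: DF=(822281/800000 − 3/80·(0))/(1+3/80) = 9907/10000 ≈ 0.990700
step 2 [1y] bond c/2=3/80: DF=(812909/800000 − 3/80·(0.990700))/(1+3/80) = 2359/2500 ≈ 0.943600
step 3 [1.5y] swap r/2=797/28546: DF=(1 − 797/28546·(0.990700+0.943600))/(1+797/28546) = 9203/10000 ≈ 0.920300
step 4 [2y] swap r/2=861/37685: DF=(1 − 861/37685·(0.990700+0.943600+0.920300))/(1+861/37685) = 9139/10000 ≈ 0.913900
step 5 [2.5y] zero: DF = P = 8993/10000 ≈ 0.899300
step 6 [3y] zero: DF = P = 8529/10000 ≈ 0.852900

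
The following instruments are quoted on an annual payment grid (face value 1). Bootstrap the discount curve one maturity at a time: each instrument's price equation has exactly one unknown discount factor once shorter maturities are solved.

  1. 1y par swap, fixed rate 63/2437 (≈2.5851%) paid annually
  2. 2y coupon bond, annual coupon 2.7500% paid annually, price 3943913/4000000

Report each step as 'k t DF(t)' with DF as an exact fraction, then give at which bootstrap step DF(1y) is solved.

step 1 [1y] swap r/1=63/2437: DF=(1 − 63/2437·(0))/(1+63/2437) = 2437/2500 ≈ 0.974800
step 2 [2y] bond c/1=11/400: DF=(3943913/4000000 − 11/400·(0.974800))/(1+11/400) = 1867/2000 ≈ 0.933500

1 1 2437/2500
2 2 1867/2000
DF(1y) is solved at step 1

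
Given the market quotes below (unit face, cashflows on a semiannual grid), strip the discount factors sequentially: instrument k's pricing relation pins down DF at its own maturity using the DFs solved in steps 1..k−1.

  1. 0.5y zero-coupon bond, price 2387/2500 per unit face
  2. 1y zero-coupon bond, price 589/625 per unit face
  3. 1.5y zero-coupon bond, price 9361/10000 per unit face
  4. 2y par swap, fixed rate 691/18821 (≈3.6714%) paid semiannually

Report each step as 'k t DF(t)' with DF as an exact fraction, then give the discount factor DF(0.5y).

step 1 [0.5y] zero: DF = P = 2387/2500 ≈ 0.954800
step 2 [1y] zero: DF = P = 589/625 ≈ 0.942400
step 3 [1.5y] zero: DF = P = 9361/10000 ≈ 0.936100
step 4 [2y] swap r/2=691/37642: DF=(1 − 691/37642·(0.954800+0.942400+0.936100))/(1+691/37642) = 9309/10000 ≈ 0.930900

1 1/2 2387/2500
2 1 589/625
3 3/2 9361/10000
4 2 9309/10000
DF(0.5y) = 2387/2500 ≈ 0.954800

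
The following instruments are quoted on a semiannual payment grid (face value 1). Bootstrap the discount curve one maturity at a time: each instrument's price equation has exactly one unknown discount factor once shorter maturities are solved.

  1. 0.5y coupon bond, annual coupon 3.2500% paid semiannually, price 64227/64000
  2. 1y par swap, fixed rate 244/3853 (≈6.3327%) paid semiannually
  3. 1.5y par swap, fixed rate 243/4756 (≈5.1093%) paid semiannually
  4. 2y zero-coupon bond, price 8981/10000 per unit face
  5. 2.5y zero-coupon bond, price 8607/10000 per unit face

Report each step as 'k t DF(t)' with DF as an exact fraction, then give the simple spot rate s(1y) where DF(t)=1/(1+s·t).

1 1/2 79/80
2 1 939/1000
3 3/2 9271/10000
4 2 8981/10000
5 5/2 8607/10000
s(1y) = (1/(939/1000) − 1)/(1) = 61/939 ≈ 6.4963%

step 1 [0.5y] bond c/2=13/800: DF=(64227/64000 − 13/800·(0))/(1+13/800) = 79/80 ≈ 0.987500
step 2 [1y] swap r/2=122/3853: DF=(1 − 122/3853·(0.987500))/(1+122/3853) = 939/1000 ≈ 0.939000
step 3 [1.5y] swap r/2=243/9512: DF=(1 − 243/9512·(0.987500+0.939000))/(1+243/9512) = 9271/10000 ≈ 0.927100
step 4 [2y] zero: DF = P = 8981/10000 ≈ 0.898100
step 5 [2.5y] zero: DF = P = 8607/10000 ≈ 0.860700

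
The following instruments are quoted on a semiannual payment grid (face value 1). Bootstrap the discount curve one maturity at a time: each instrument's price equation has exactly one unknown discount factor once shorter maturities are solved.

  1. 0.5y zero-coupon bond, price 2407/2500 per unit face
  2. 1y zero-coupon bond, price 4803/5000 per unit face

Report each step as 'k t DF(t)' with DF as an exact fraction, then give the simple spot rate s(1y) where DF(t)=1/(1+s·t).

1 1/2 2407/2500
2 1 4803/5000
s(1y) = (1/(4803/5000) − 1)/(1) = 197/4803 ≈ 4.1016%

step 1 [0.5y] zero: DF = P = 2407/2500 ≈ 0.962800
step 2 [1y] zero: DF = P = 4803/5000 ≈ 0.960600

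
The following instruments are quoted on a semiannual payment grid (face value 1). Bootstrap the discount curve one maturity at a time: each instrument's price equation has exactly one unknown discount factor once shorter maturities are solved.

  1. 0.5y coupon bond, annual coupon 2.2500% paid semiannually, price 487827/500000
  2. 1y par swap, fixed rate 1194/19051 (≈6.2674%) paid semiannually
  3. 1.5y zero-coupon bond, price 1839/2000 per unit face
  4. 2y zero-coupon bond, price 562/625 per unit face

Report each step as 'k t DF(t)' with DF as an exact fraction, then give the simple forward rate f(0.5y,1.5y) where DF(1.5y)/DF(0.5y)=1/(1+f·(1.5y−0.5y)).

1 1/2 603/625
2 1 9403/10000
3 3/2 1839/2000
4 2 562/625
f(0.5y,1.5y) = ((603/625)/(1839/2000) − 1)/(1) = 151/3065 ≈ 4.9266%

step 1 [0.5y] bond c/2=9/800: DF=(487827/500000 − 9/800·(0))/(1+9/800) = 603/625 ≈ 0.964800
step 2 [1y] swap r/2=597/19051: DF=(1 − 597/19051·(0.964800))/(1+597/19051) = 9403/10000 ≈ 0.940300
step 3 [1.5y] zero: DF = P = 1839/2000 ≈ 0.919500
step 4 [2y] zero: DF = P = 562/625 ≈ 0.899200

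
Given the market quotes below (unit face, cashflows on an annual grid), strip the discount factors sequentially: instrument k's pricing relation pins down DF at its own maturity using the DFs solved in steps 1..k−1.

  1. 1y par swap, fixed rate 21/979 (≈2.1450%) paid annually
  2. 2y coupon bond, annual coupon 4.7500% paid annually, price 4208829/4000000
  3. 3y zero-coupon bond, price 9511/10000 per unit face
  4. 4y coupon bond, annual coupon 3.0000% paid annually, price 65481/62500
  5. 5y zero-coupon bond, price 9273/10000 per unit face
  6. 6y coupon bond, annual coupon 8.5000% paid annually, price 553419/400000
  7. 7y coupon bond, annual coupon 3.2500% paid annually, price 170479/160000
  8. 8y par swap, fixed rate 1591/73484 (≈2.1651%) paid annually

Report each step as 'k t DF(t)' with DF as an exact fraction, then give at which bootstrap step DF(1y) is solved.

step 1 [1y] swap r/1=21/979: DF=(1 − 21/979·(0))/(1+21/979) = 979/1000 ≈ 0.979000
step 2 [2y] bond c/1=19/400: DF=(4208829/4000000 − 19/400·(0.979000))/(1+19/400) = 9601/10000 ≈ 0.960100
step 3 [3y] zero: DF = P = 9511/10000 ≈ 0.951100
step 4 [4y] bond c/1=3/100: DF=(65481/62500 − 3/100·(0.979000+0.960100+0.951100))/(1+3/100) = 933/1000 ≈ 0.933000
step 5 [5y] zero: DF = P = 9273/10000 ≈ 0.927300
step 6 [6y] bond c/1=17/200: DF=(553419/400000 − 17/200·(0.979000+0.960100+0.951100+0.933000+0.927300))/(1+17/200) = 903/1000 ≈ 0.903000
step 7 [7y] bond c/1=13/400: DF=(170479/160000 − 13/400·(0.979000+0.960100+0.951100+0.933000+0.927300+0.903000))/(1+13/400) = 427/500 ≈ 0.854000
step 8 [8y] swap r/1=1591/73484: DF=(1 − 1591/73484·(0.979000+0.960100+0.951100+0.933000+0.927300+0.903000+0.854000))/(1+1591/73484) = 8409/10000 ≈ 0.840900

1 1 979/1000
2 2 9601/10000
3 3 9511/10000
4 4 933/1000
5 5 9273/10000
6 6 903/1000
7 7 427/500
8 8 8409/10000
DF(1y) is solved at step 1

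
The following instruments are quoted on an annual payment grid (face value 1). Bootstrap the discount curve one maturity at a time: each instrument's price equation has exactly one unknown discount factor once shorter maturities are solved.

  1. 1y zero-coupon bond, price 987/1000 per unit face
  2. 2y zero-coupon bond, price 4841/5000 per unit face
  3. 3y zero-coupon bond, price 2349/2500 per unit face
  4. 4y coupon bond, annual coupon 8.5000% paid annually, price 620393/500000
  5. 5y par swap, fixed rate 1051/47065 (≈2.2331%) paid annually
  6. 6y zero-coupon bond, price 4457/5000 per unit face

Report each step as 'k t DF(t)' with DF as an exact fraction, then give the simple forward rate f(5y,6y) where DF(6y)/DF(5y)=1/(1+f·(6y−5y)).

1 1 987/1000
2 2 4841/5000
3 3 2349/2500
4 4 573/625
5 5 8949/10000
6 6 4457/5000
f(5y,6y) = ((8949/10000)/(4457/5000) − 1)/(1) = 35/8914 ≈ 0.3926%

step 1 [1y] zero: DF = P = 987/1000 ≈ 0.987000
step 2 [2y] zero: DF = P = 4841/5000 ≈ 0.968200
step 3 [3y] zero: DF = P = 2349/2500 ≈ 0.939600
step 4 [4y] bond c/1=17/200: DF=(620393/500000 − 17/200·(0.987000+0.968200+0.939600))/(1+17/200) = 573/625 ≈ 0.916800
step 5 [5y] swap r/1=1051/47065: DF=(1 − 1051/47065·(0.987000+0.968200+0.939600+0.916800))/(1+1051/47065) = 8949/10000 ≈ 0.894900
step 6 [6y] zero: DF = P = 4457/5000 ≈ 0.891400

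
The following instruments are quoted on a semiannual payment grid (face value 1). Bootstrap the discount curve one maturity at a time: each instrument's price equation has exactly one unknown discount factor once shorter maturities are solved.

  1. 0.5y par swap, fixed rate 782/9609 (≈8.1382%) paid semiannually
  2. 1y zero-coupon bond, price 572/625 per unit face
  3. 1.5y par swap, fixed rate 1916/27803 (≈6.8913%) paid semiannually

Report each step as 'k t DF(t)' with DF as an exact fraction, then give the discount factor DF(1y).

step 1 [0.5y] swap r/2=391/9609: DF=(1 − 391/9609·(0))/(1+391/9609) = 9609/10000 ≈ 0.960900
step 2 [1y] zero: DF = P = 572/625 ≈ 0.915200
step 3 [1.5y] swap r/2=958/27803: DF=(1 − 958/27803·(0.960900+0.915200))/(1+958/27803) = 4521/5000 ≈ 0.904200

1 1/2 9609/10000
2 1 572/625
3 3/2 4521/5000
DF(1y) = 572/625 ≈ 0.915200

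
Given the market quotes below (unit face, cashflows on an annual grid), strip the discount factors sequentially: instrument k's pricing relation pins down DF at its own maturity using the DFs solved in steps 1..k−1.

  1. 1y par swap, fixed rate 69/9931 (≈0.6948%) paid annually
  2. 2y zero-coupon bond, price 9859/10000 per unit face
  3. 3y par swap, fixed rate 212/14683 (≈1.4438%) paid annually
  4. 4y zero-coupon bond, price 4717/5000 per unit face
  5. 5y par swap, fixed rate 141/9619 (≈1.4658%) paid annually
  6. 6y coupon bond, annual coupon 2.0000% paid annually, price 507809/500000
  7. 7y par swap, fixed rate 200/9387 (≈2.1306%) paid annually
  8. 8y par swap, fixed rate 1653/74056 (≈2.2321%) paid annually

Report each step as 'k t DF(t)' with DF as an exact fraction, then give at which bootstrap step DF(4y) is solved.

1 1 9931/10000
2 2 9859/10000
3 3 1197/1250
4 4 4717/5000
5 5 1859/2000
6 6 4507/5000
7 7 43/50
8 8 8347/10000
DF(4y) is solved at step 4

step 1 [1y] swap r/1=69/9931: DF=(1 − 69/9931·(0))/(1+69/9931) = 9931/10000 ≈ 0.993100
step 2 [2y] zero: DF = P = 9859/10000 ≈ 0.985900
step 3 [3y] swap r/1=212/14683: DF=(1 − 212/14683·(0.993100+0.985900))/(1+212/14683) = 1197/1250 ≈ 0.957600
step 4 [4y] zero: DF = P = 4717/5000 ≈ 0.943400
step 5 [5y] swap r/1=141/9619: DF=(1 − 141/9619·(0.993100+0.985900+0.957600+0.943400))/(1+141/9619) = 1859/2000 ≈ 0.929500
step 6 [6y] bond c/1=1/50: DF=(507809/500000 − 1/50·(0.993100+0.985900+0.957600+0.943400+0.929500))/(1+1/50) = 4507/5000 ≈ 0.901400
step 7 [7y] swap r/1=200/9387: DF=(1 − 200/9387·(0.993100+0.985900+0.957600+0.943400+0.929500+0.901400))/(1+200/9387) = 43/50 ≈ 0.860000
step 8 [8y] swap r/1=1653/74056: DF=(1 − 1653/74056·(0.993100+0.985900+0.957600+0.943400+0.929500+0.901400+0.860000))/(1+1653/74056) = 8347/10000 ≈ 0.834700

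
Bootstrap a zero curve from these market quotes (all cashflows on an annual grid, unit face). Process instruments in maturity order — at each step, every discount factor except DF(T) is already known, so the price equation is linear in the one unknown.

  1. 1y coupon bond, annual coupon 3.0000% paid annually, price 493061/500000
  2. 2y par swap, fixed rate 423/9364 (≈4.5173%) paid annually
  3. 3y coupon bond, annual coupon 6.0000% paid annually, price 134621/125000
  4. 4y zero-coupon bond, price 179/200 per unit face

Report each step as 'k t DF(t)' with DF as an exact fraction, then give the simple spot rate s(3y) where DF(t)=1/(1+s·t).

step 1 [1y] bond c/1=3/100: DF=(493061/500000 − 3/100·(0))/(1+3/100) = 4787/5000 ≈ 0.957400
step 2 [2y] swap r/1=423/9364: DF=(1 − 423/9364·(0.957400))/(1+423/9364) = 4577/5000 ≈ 0.915400
step 3 [3y] bond c/1=3/50: DF=(134621/125000 − 3/50·(0.957400+0.915400))/(1+3/50) = 91/100 ≈ 0.910000
step 4 [4y] zero: DF = P = 179/200 ≈ 0.895000

1 1 4787/5000
2 2 4577/5000
3 3 91/100
4 4 179/200
s(3y) = (1/(91/100) − 1)/(3) = 3/91 ≈ 3.2967%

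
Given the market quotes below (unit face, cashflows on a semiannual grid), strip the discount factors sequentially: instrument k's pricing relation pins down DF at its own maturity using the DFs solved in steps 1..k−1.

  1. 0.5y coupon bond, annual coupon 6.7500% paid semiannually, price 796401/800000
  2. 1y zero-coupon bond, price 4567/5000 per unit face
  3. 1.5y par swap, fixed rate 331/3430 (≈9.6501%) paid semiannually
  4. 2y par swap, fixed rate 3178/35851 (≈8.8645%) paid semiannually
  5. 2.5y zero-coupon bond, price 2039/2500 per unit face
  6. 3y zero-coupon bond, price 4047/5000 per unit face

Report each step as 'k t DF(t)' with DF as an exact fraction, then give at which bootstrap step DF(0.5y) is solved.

step 1 [0.5y] bond c/2=27/800: DF=(796401/800000 − 27/800·(0))/(1+27/800) = 963/1000 ≈ 0.963000
step 2 [1y] zero: DF = P = 4567/5000 ≈ 0.913400
step 3 [1.5y] swap r/2=331/6860: DF=(1 − 331/6860·(0.963000+0.913400))/(1+331/6860) = 2169/2500 ≈ 0.867600
step 4 [2y] swap r/2=1589/35851: DF=(1 − 1589/35851·(0.963000+0.913400+0.867600))/(1+1589/35851) = 8411/10000 ≈ 0.841100
step 5 [2.5y] zero: DF = P = 2039/2500 ≈ 0.815600
step 6 [3y] zero: DF = P = 4047/5000 ≈ 0.809400

1 1/2 963/1000
2 1 4567/5000
3 3/2 2169/2500
4 2 8411/10000
5 5/2 2039/2500
6 3 4047/5000
DF(0.5y) is solved at step 1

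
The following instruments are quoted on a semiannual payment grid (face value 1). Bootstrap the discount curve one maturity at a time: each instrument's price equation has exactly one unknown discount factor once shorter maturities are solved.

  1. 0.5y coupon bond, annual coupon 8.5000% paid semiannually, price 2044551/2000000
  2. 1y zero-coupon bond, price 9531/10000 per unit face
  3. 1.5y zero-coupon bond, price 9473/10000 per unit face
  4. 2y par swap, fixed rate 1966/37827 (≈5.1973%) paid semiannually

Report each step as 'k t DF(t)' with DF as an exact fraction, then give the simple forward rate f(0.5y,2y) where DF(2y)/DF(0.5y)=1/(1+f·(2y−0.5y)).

1 1/2 4903/5000
2 1 9531/10000
3 3/2 9473/10000
4 2 9017/10000
f(0.5y,2y) = ((4903/5000)/(9017/10000) − 1)/(3/2) = 526/9017 ≈ 5.8334%

step 1 [0.5y] bond c/2=17/400: DF=(2044551/2000000 − 17/400·(0))/(1+17/400) = 4903/5000 ≈ 0.980600
step 2 [1y] zero: DF = P = 9531/10000 ≈ 0.953100
step 3 [1.5y] zero: DF = P = 9473/10000 ≈ 0.947300
step 4 [2y] swap r/2=983/37827: DF=(1 − 983/37827·(0.980600+0.953100+0.947300))/(1+983/37827) = 9017/10000 ≈ 0.901700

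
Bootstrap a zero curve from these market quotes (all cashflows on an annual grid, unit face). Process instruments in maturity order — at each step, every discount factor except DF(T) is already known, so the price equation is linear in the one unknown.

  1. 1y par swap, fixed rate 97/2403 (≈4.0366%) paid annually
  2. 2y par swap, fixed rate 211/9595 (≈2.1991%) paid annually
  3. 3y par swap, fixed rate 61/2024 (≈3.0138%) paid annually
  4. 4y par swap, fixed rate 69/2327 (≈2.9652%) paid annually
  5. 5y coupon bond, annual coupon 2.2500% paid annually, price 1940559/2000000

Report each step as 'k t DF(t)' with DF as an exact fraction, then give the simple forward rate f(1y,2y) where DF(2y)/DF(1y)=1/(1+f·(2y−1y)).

1 1 2403/2500
2 2 4789/5000
3 3 4573/5000
4 4 556/625
5 5 867/1000
f(1y,2y) = ((2403/2500)/(4789/5000) − 1)/(1) = 17/4789 ≈ 0.3550%

step 1 [1y] swap r/1=97/2403: DF=(1 − 97/2403·(0))/(1+97/2403) = 2403/2500 ≈ 0.961200
step 2 [2y] swap r/1=211/9595: DF=(1 − 211/9595·(0.961200))/(1+211/9595) = 4789/5000 ≈ 0.957800
step 3 [3y] swap r/1=61/2024: DF=(1 − 61/2024·(0.961200+0.957800))/(1+61/2024) = 4573/5000 ≈ 0.914600
step 4 [4y] swap r/1=69/2327: DF=(1 − 69/2327·(0.961200+0.957800+0.914600))/(1+69/2327) = 556/625 ≈ 0.889600
step 5 [5y] bond c/1=9/400: DF=(1940559/2000000 − 9/400·(0.961200+0.957800+0.914600+0.889600))/(1+9/400) = 867/1000 ≈ 0.867000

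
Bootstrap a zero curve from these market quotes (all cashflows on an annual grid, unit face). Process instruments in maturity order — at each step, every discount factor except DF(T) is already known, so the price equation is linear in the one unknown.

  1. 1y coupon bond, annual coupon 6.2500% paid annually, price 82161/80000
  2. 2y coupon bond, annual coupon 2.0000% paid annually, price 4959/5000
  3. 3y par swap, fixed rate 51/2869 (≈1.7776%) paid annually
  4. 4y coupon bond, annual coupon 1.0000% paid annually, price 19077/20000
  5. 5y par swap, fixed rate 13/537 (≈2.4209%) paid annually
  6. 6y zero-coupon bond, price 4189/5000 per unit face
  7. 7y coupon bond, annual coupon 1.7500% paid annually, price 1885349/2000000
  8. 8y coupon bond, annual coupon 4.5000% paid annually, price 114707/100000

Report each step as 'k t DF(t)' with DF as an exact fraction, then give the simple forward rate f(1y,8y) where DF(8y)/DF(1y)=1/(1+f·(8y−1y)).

step 1 [1y] bond c/1=1/16: DF=(82161/80000 − 1/16·(0))/(1+1/16) = 4833/5000 ≈ 0.966600
step 2 [2y] bond c/1=1/50: DF=(4959/5000 − 1/50·(0.966600))/(1+1/50) = 4767/5000 ≈ 0.953400
step 3 [3y] swap r/1=51/2869: DF=(1 − 51/2869·(0.966600+0.953400))/(1+51/2869) = 949/1000 ≈ 0.949000
step 4 [4y] bond c/1=1/100: DF=(19077/20000 − 1/100·(0.966600+0.953400+0.949000))/(1+1/100) = 229/250 ≈ 0.916000
step 5 [5y] swap r/1=13/537: DF=(1 − 13/537·(0.966600+0.953400+0.949000+0.916000))/(1+13/537) = 8869/10000 ≈ 0.886900
step 6 [6y] zero: DF = P = 4189/5000 ≈ 0.837800
step 7 [7y] bond c/1=7/400: DF=(1885349/2000000 − 7/400·(0.966600+0.953400+0.949000+0.916000+0.886900+0.837800))/(1+7/400) = 8317/10000 ≈ 0.831700
step 8 [8y] bond c/1=9/200: DF=(114707/100000 − 9/200·(0.966600+0.953400+0.949000+0.916000+0.886900+0.837800+0.831700))/(1+9/200) = 4123/5000 ≈ 0.824600

1 1 4833/5000
2 2 4767/5000
3 3 949/1000
4 4 229/250
5 5 8869/10000
6 6 4189/5000
7 7 8317/10000
8 8 4123/5000
f(1y,8y) = ((4833/5000)/(4123/5000) − 1)/(7) = 710/28861 ≈ 2.4601%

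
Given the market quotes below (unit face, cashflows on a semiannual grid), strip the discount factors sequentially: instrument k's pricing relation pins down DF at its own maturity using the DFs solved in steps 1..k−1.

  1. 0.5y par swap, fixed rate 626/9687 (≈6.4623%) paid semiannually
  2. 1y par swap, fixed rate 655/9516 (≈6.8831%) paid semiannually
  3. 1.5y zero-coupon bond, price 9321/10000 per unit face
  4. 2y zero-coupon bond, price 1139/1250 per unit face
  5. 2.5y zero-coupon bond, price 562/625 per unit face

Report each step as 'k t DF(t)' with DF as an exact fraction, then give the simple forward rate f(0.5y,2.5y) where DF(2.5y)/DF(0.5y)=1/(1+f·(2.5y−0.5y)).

step 1 [0.5y] swap r/2=313/9687: DF=(1 − 313/9687·(0))/(1+313/9687) = 9687/10000 ≈ 0.968700
step 2 [1y] swap r/2=655/19032: DF=(1 − 655/19032·(0.968700))/(1+655/19032) = 1869/2000 ≈ 0.934500
step 3 [1.5y] zero: DF = P = 9321/10000 ≈ 0.932100
step 4 [2y] zero: DF = P = 1139/1250 ≈ 0.911200
step 5 [2.5y] zero: DF = P = 562/625 ≈ 0.899200

1 1/2 9687/10000
2 1 1869/2000
3 3/2 9321/10000
4 2 1139/1250
5 5/2 562/625
f(0.5y,2.5y) = ((9687/10000)/(562/625) − 1)/(2) = 695/17984 ≈ 3.8645%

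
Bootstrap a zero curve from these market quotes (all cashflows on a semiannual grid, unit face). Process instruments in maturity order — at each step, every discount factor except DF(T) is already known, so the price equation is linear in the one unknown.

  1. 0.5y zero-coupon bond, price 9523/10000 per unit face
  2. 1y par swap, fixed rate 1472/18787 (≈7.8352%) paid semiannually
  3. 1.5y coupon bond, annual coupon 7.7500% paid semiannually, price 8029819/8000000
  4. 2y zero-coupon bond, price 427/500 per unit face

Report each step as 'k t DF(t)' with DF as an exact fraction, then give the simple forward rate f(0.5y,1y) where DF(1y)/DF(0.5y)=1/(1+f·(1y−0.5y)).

1 1/2 9523/10000
2 1 579/625
3 3/2 4481/5000
4 2 427/500
f(0.5y,1y) = ((9523/10000)/(579/625) − 1)/(1/2) = 259/4632 ≈ 5.5915%

step 1 [0.5y] zero: DF = P = 9523/10000 ≈ 0.952300
step 2 [1y] swap r/2=736/18787: DF=(1 − 736/18787·(0.952300))/(1+736/18787) = 579/625 ≈ 0.926400
step 3 [1.5y] bond c/2=31/800: DF=(8029819/8000000 − 31/800·(0.952300+0.926400))/(1+31/800) = 4481/5000 ≈ 0.896200
step 4 [2y] zero: DF = P = 427/500 ≈ 0.854000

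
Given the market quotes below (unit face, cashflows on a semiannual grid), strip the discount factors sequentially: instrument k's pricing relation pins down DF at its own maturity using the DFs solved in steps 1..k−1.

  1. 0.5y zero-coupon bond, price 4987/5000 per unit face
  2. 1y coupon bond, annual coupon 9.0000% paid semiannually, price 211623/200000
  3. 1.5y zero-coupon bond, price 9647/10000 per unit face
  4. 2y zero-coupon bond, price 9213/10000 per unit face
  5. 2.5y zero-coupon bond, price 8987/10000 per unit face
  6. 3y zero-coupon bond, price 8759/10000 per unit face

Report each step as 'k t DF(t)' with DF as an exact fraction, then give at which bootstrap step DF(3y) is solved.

1 1/2 4987/5000
2 1 606/625
3 3/2 9647/10000
4 2 9213/10000
5 5/2 8987/10000
6 3 8759/10000
DF(3y) is solved at step 6

step 1 [0.5y] zero: DF = P = 4987/5000 ≈ 0.997400
step 2 [1y] bond c/2=9/200: DF=(211623/200000 − 9/200·(0.997400))/(1+9/200) = 606/625 ≈ 0.969600
step 3 [1.5y] zero: DF = P = 9647/10000 ≈ 0.964700
step 4 [2y] zero: DF = P = 9213/10000 ≈ 0.921300
step 5 [2.5y] zero: DF = P = 8987/10000 ≈ 0.898700
step 6 [3y] zero: DF = P = 8759/10000 ≈ 0.875900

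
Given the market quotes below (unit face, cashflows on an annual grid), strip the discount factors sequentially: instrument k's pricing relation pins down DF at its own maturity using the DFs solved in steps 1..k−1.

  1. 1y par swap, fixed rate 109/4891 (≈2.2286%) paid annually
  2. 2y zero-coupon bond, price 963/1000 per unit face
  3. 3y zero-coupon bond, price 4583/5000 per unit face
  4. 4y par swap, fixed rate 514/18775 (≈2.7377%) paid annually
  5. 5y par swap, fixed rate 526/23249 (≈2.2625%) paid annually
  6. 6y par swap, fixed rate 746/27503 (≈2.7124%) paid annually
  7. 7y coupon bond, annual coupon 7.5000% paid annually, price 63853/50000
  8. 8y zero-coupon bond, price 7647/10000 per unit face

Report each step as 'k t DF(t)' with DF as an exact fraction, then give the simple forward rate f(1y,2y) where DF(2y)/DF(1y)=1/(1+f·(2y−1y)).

1 1 4891/5000
2 2 963/1000
3 3 4583/5000
4 4 2243/2500
5 5 2237/2500
6 6 2127/2500
7 7 4021/5000
8 8 7647/10000
f(1y,2y) = ((4891/5000)/(963/1000) − 1)/(1) = 76/4815 ≈ 1.5784%

step 1 [1y] swap r/1=109/4891: DF=(1 − 109/4891·(0))/(1+109/4891) = 4891/5000 ≈ 0.978200
step 2 [2y] zero: DF = P = 963/1000 ≈ 0.963000
step 3 [3y] zero: DF = P = 4583/5000 ≈ 0.916600
step 4 [4y] swap r/1=514/18775: DF=(1 − 514/18775·(0.978200+0.963000+0.916600))/(1+514/18775) = 2243/2500 ≈ 0.897200
step 5 [5y] swap r/1=526/23249: DF=(1 − 526/23249·(0.978200+0.963000+0.916600+0.897200))/(1+526/23249) = 2237/2500 ≈ 0.894800
step 6 [6y] swap r/1=746/27503: DF=(1 − 746/27503·(0.978200+0.963000+0.916600+0.897200+0.894800))/(1+746/27503) = 2127/2500 ≈ 0.850800
step 7 [7y] bond c/1=3/40: DF=(63853/50000 − 3/40·(0.978200+0.963000+0.916600+0.897200+0.894800+0.850800))/(1+3/40) = 4021/5000 ≈ 0.804200
step 8 [8y] zero: DF = P = 7647/10000 ≈ 0.764700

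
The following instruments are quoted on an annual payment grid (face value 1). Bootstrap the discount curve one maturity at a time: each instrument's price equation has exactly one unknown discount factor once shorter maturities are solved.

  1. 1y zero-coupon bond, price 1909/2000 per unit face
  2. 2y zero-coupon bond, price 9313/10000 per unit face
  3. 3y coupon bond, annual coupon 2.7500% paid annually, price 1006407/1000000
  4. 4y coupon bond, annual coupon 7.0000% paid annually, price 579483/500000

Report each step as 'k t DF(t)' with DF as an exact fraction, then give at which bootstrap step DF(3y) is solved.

step 1 [1y] zero: DF = P = 1909/2000 ≈ 0.954500
step 2 [2y] zero: DF = P = 9313/10000 ≈ 0.931300
step 3 [3y] bond c/1=11/400: DF=(1006407/1000000 − 11/400·(0.954500+0.931300))/(1+11/400) = 929/1000 ≈ 0.929000
step 4 [4y] bond c/1=7/100: DF=(579483/500000 − 7/100·(0.954500+0.931300+0.929000))/(1+7/100) = 899/1000 ≈ 0.899000

1 1 1909/2000
2 2 9313/10000
3 3 929/1000
4 4 899/1000
DF(3y) is solved at step 3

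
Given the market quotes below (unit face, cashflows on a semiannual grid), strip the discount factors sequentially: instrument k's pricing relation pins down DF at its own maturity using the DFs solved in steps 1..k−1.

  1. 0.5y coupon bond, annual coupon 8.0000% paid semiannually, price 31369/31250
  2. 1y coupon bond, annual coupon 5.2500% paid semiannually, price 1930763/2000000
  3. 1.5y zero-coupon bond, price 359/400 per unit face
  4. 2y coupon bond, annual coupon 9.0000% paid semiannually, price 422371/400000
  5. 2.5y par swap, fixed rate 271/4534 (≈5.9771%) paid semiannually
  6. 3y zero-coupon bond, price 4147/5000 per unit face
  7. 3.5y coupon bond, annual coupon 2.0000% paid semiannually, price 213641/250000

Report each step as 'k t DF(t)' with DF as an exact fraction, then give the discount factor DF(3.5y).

1 1/2 2413/2500
2 1 229/250
3 3/2 359/400
4 2 2227/2500
5 5/2 1729/2000
6 3 4147/5000
7 7/2 793/1000
DF(3.5y) = 793/1000 ≈ 0.793000

step 1 [0.5y] bond c/2=1/25: DF=(31369/31250 − 1/25·(0))/(1+1/25) = 2413/2500 ≈ 0.965200
step 2 [1y] bond c/2=21/800: DF=(1930763/2000000 − 21/800·(0.965200))/(1+21/800) = 229/250 ≈ 0.916000
step 3 [1.5y] zero: DF = P = 359/400 ≈ 0.897500
step 4 [2y] bond c/2=9/200: DF=(422371/400000 − 9/200·(0.965200+0.916000+0.897500))/(1+9/200) = 2227/2500 ≈ 0.890800
step 5 [2.5y] swap r/2=271/9068: DF=(1 − 271/9068·(0.965200+0.916000+0.897500+0.890800))/(1+271/9068) = 1729/2000 ≈ 0.864500
step 6 [3y] zero: DF = P = 4147/5000 ≈ 0.829400
step 7 [3.5y] bond c/2=1/100: DF=(213641/250000 − 1/100·(0.965200+0.916000+0.897500+0.890800+0.864500+0.829400))/(1+1/100) = 793/1000 ≈ 0.793000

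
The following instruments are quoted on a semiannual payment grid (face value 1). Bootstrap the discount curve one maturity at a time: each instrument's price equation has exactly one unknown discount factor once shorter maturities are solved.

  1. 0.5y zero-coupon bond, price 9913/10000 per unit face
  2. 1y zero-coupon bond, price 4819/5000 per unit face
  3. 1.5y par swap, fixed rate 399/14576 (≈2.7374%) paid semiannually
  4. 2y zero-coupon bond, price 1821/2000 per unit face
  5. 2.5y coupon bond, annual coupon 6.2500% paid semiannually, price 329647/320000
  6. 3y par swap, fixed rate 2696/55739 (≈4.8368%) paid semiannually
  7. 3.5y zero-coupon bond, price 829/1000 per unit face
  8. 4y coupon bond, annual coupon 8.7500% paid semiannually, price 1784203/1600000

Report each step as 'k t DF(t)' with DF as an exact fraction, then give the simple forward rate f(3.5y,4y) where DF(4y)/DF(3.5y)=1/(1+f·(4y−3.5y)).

step 1 [0.5y] zero: DF = P = 9913/10000 ≈ 0.991300
step 2 [1y] zero: DF = P = 4819/5000 ≈ 0.963800
step 3 [1.5y] swap r/2=399/29152: DF=(1 − 399/29152·(0.991300+0.963800))/(1+399/29152) = 9601/10000 ≈ 0.960100
step 4 [2y] zero: DF = P = 1821/2000 ≈ 0.910500
step 5 [2.5y] bond c/2=1/32: DF=(329647/320000 − 1/32·(0.991300+0.963800+0.960100+0.910500))/(1+1/32) = 883/1000 ≈ 0.883000
step 6 [3y] swap r/2=1348/55739: DF=(1 − 1348/55739·(0.991300+0.963800+0.960100+0.910500+0.883000))/(1+1348/55739) = 2163/2500 ≈ 0.865200
step 7 [3.5y] zero: DF = P = 829/1000 ≈ 0.829000
step 8 [4y] bond c/2=7/160: DF=(1784203/1600000 − 7/160·(0.991300+0.963800+0.960100+0.910500+0.883000+0.865200+0.829000))/(1+7/160) = 4/5 ≈ 0.800000

1 1/2 9913/10000
2 1 4819/5000
3 3/2 9601/10000
4 2 1821/2000
5 5/2 883/1000
6 3 2163/2500
7 7/2 829/1000
8 4 4/5
f(3.5y,4y) = ((829/1000)/(4/5) − 1)/(1/2) = 29/400 ≈ 7.2500%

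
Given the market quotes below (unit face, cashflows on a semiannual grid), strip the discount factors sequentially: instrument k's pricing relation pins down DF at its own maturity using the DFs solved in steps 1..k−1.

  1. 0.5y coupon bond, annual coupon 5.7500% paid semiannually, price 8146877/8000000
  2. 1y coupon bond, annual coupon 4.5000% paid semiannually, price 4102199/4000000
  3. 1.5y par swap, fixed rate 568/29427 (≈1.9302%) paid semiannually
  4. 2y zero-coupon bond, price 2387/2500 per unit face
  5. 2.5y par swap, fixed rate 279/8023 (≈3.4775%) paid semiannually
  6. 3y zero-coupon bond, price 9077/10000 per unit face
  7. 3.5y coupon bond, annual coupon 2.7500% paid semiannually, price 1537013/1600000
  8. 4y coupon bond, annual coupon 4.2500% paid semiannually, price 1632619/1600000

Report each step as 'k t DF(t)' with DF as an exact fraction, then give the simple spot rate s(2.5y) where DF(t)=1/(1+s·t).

step 1 [0.5y] bond c/2=23/800: DF=(8146877/8000000 − 23/800·(0))/(1+23/800) = 9899/10000 ≈ 0.989900
step 2 [1y] bond c/2=9/400: DF=(4102199/4000000 − 9/400·(0.989900))/(1+9/400) = 2453/2500 ≈ 0.981200
step 3 [1.5y] swap r/2=284/29427: DF=(1 − 284/29427·(0.989900+0.981200))/(1+284/29427) = 2429/2500 ≈ 0.971600
step 4 [2y] zero: DF = P = 2387/2500 ≈ 0.954800
step 5 [2.5y] swap r/2=279/16046: DF=(1 − 279/16046·(0.989900+0.981200+0.971600+0.954800))/(1+279/16046) = 9163/10000 ≈ 0.916300
step 6 [3y] zero: DF = P = 9077/10000 ≈ 0.907700
step 7 [3.5y] bond c/2=11/800: DF=(1537013/1600000 − 11/800·(0.989900+0.981200+0.971600+0.954800+0.916300+0.907700))/(1+11/800) = 87/100 ≈ 0.870000
step 8 [4y] bond c/2=17/800: DF=(1632619/1600000 − 17/800·(0.989900+0.981200+0.971600+0.954800+0.916300+0.907700+0.870000))/(1+17/800) = 431/500 ≈ 0.862000

1 1/2 9899/10000
2 1 2453/2500
3 3/2 2429/2500
4 2 2387/2500
5 5/2 9163/10000
6 3 9077/10000
7 7/2 87/100
8 4 431/500
s(2.5y) = (1/(9163/10000) − 1)/(5/2) = 1674/45815 ≈ 3.6538%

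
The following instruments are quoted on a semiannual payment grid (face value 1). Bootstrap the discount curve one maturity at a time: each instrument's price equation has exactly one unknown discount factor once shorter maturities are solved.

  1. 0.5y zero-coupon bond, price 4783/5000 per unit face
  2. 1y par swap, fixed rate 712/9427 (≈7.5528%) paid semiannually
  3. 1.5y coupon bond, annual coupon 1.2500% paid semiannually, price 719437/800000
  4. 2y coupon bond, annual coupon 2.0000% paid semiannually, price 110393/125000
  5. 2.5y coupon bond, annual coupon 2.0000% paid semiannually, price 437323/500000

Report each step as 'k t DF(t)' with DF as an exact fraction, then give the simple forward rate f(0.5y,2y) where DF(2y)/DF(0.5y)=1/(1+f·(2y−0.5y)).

step 1 [0.5y] zero: DF = P = 4783/5000 ≈ 0.956600
step 2 [1y] swap r/2=356/9427: DF=(1 − 356/9427·(0.956600))/(1+356/9427) = 1161/1250 ≈ 0.928800
step 3 [1.5y] bond c/2=1/160: DF=(719437/800000 − 1/160·(0.956600+0.928800))/(1+1/160) = 441/500 ≈ 0.882000
step 4 [2y] bond c/2=1/100: DF=(110393/125000 − 1/100·(0.956600+0.928800+0.882000))/(1+1/100) = 847/1000 ≈ 0.847000
step 5 [2.5y] bond c/2=1/100: DF=(437323/500000 − 1/100·(0.956600+0.928800+0.882000+0.847000))/(1+1/100) = 4151/5000 ≈ 0.830200

1 1/2 4783/5000
2 1 1161/1250
3 3/2 441/500
4 2 847/1000
5 5/2 4151/5000
f(0.5y,2y) = ((4783/5000)/(847/1000) − 1)/(3/2) = 1096/12705 ≈ 8.6265%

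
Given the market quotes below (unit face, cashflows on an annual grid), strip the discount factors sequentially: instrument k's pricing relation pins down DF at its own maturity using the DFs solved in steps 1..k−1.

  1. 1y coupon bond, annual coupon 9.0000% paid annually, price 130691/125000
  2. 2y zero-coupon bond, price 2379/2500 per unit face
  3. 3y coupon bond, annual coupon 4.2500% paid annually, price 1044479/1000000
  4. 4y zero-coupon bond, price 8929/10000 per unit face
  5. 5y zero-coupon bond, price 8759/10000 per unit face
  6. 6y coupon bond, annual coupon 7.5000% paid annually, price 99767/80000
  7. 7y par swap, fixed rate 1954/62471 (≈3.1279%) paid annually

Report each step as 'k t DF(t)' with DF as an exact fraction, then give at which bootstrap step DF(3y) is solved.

step 1 [1y] bond c/1=9/100: DF=(130691/125000 − 9/100·(0))/(1+9/100) = 1199/1250 ≈ 0.959200
step 2 [2y] zero: DF = P = 2379/2500 ≈ 0.951600
step 3 [3y] bond c/1=17/400: DF=(1044479/1000000 − 17/400·(0.959200+0.951600))/(1+17/400) = 231/250 ≈ 0.924000
step 4 [4y] zero: DF = P = 8929/10000 ≈ 0.892900
step 5 [5y] zero: DF = P = 8759/10000 ≈ 0.875900
step 6 [6y] bond c/1=3/40: DF=(99767/80000 − 3/40·(0.959200+0.951600+0.924000+0.892900+0.875900))/(1+3/40) = 8389/10000 ≈ 0.838900
step 7 [7y] swap r/1=1954/62471: DF=(1 − 1954/62471·(0.959200+0.951600+0.924000+0.892900+0.875900+0.838900))/(1+1954/62471) = 4023/5000 ≈ 0.804600

1 1 1199/1250
2 2 2379/2500
3 3 231/250
4 4 8929/10000
5 5 8759/10000
6 6 8389/10000
7 7 4023/5000
DF(3y) is solved at step 3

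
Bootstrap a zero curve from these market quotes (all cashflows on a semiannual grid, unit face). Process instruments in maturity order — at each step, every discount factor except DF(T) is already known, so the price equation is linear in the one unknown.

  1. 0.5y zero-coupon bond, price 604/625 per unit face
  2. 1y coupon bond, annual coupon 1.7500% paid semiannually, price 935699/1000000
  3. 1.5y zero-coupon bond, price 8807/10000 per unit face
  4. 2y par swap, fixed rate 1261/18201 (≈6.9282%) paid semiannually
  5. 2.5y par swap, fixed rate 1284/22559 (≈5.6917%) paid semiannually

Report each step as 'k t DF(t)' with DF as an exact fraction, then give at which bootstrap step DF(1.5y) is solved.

1 1/2 604/625
2 1 1149/1250
3 3/2 8807/10000
4 2 8739/10000
5 5/2 2179/2500
DF(1.5y) is solved at step 3

step 1 [0.5y] zero: DF = P = 604/625 ≈ 0.966400
step 2 [1y] bond c/2=7/800: DF=(935699/1000000 − 7/800·(0.966400))/(1+7/800) = 1149/1250 ≈ 0.919200
step 3 [1.5y] zero: DF = P = 8807/10000 ≈ 0.880700
step 4 [2y] swap r/2=1261/36402: DF=(1 − 1261/36402·(0.966400+0.919200+0.880700))/(1+1261/36402) = 8739/10000 ≈ 0.873900
step 5 [2.5y] swap r/2=642/22559: DF=(1 − 642/22559·(0.966400+0.919200+0.880700+0.873900))/(1+642/22559) = 2179/2500 ≈ 0.871600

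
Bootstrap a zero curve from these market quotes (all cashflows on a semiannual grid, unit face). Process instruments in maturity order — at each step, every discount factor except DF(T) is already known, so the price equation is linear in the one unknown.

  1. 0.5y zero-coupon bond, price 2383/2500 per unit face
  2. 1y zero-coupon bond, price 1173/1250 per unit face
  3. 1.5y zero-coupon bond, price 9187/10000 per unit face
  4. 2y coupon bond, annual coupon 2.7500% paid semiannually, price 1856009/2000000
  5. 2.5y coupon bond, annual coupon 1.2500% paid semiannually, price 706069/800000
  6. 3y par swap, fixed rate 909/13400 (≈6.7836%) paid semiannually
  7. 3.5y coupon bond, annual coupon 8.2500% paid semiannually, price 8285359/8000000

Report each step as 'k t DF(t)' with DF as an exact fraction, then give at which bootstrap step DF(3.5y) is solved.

1 1/2 2383/2500
2 1 1173/1250
3 3/2 9187/10000
4 2 8773/10000
5 5/2 4271/5000
6 3 4091/5000
7 7/2 7823/10000
DF(3.5y) is solved at step 7

step 1 [0.5y] zero: DF = P = 2383/2500 ≈ 0.953200
step 2 [1y] zero: DF = P = 1173/1250 ≈ 0.938400
step 3 [1.5y] zero: DF = P = 9187/10000 ≈ 0.918700
step 4 [2y] bond c/2=11/800: DF=(1856009/2000000 − 11/800·(0.953200+0.938400+0.918700))/(1+11/800) = 8773/10000 ≈ 0.877300
step 5 [2.5y] bond c/2=1/160: DF=(706069/800000 − 1/160·(0.953200+0.938400+0.918700+0.877300))/(1+1/160) = 4271/5000 ≈ 0.854200
step 6 [3y] swap r/2=909/26800: DF=(1 − 909/26800·(0.953200+0.938400+0.918700+0.877300+0.854200))/(1+909/26800) = 4091/5000 ≈ 0.818200
step 7 [3.5y] bond c/2=33/800: DF=(8285359/8000000 − 33/800·(0.953200+0.938400+0.918700+0.877300+0.854200+0.818200))/(1+33/800) = 7823/10000 ≈ 0.782300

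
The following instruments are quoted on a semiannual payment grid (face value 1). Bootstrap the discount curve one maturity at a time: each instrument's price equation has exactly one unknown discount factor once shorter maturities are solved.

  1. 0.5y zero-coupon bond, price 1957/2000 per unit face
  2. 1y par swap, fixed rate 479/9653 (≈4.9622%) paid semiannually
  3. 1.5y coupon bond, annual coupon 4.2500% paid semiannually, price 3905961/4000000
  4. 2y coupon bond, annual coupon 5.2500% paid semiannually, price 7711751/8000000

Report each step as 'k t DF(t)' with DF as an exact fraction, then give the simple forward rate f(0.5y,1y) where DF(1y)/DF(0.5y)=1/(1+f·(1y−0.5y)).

step 1 [0.5y] zero: DF = P = 1957/2000 ≈ 0.978500
step 2 [1y] swap r/2=479/19306: DF=(1 − 479/19306·(0.978500))/(1+479/19306) = 9521/10000 ≈ 0.952100
step 3 [1.5y] bond c/2=17/800: DF=(3905961/4000000 − 17/800·(0.978500+0.952100))/(1+17/800) = 229/250 ≈ 0.916000
step 4 [2y] bond c/2=21/800: DF=(7711751/8000000 − 21/800·(0.978500+0.952100+0.916000))/(1+21/800) = 1733/2000 ≈ 0.866500

1 1/2 1957/2000
2 1 9521/10000
3 3/2 229/250
4 2 1733/2000
f(0.5y,1y) = ((1957/2000)/(9521/10000) − 1)/(1/2) = 528/9521 ≈ 5.5456%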